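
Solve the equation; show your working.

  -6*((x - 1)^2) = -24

Step 1. [-6*((x - 1)^2) = -24] divide by the outer -6. So div: (x - 1)^2 = 4.
Step 2. [(x - 1)^2 = 4] 4 ≥ 0, LHS is (·)² — take ±√ ⇒ sqrt: x - 1 = 2 or -2.
Step 3. [x - 1 = 2 or -2] -1 is outermost — add 1 both sides, so sub: x = 3 or -1.

Answer: x ∈ {-1, 3}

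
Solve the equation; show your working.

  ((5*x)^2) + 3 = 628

Step 1. [((5*x)^2) + 3 = 628] the outer +3 inverts by subtracting 3 ⇒ sub: (5*x)^2 = 625.
Step 2. [(5*x)^2 = 625] √ both sides: 625 ≥ 0 gives two branches ⇒ sqrt: 5*x = 25 or -25.
Step 3. [5*x = 25 or -25] LHS = 5·(…); ÷5 both sides ⇒ div: x = 5 or -5.

Answer: x ∈ {-5, 5}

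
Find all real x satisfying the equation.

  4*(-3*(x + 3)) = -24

Step 1. [4*(-3*(x + 3)) = -24] 4·(inner) — divide through by 4. So div: -3*(x + 3) = -6.
Step 2. [-3*(x + 3) = -6] leading coefficient -3: divide by -3, so div: x + 3 = 2.
Step 3. [x + 3 = 2] 3 comes off first (subtract 3). So sub: x = -1.

Answer: x ∈ {-1}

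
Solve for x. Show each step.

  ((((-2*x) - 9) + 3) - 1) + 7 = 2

Step 1. [((((-2*x) - 9) + 3) - 1) + 7 = 2] peel the +7: subtract 7 from each side ⇒ sub: (((-2*x) - 9) + 3) - 1 = -5.
Step 2. [(((-2*x) - 9) + 3) - 1 = -5] add 1: x sits inside (… - 1) ⇒ sub: ((-2*x) - 9) + 3 = -4.
Step 3. [((-2*x) - 9) + 3 = -4] subtract 3: x sits inside (… + 3), so sub: (-2*x) - 9 = -7.
Step 4. [(-2*x) - 9 = -7] the outer -9 inverts by adding 9 ⇒ sub: -2*x = 2.
Step 5. [-2*x = 2] -2·(inner) — divide through by -2 ⇒ div: x = -1.

Answer: x ∈ {-1}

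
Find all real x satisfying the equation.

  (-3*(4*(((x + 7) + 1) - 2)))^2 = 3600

Step 1. [(-3*(4*(((x + 7) + 1) - 2)))^2 = 3600] 3600 ≥ 0, LHS is (·)² — take ±√, so sqrt: -3*(4*(((x + 7) + 1) - 2)) = 60 or -60.
Step 2. [-3*(4*(((x + 7) + 1) - 2)) = 60 or -60] -3·(inner) — divide through by -3. So div: 4*(((x + 7) + 1) - 2) = -20 or 20.
Step 3. [4*(((x + 7) + 1) - 2) = -20 or 20] leading coefficient 4: divide by 4, so div: ((x + 7) + 1) - 2 = -5 or 5.
Step 4. [((x + 7) + 1) - 2 = -5 or 5] the outer -2 inverts by adding 2 ⇒ sub: (x + 7) + 1 = -3 or 7.
Step 5. [(x + 7) + 1 = -3 or 7] peel the +1: subtract 1 from each side. So sub: x + 7 = -4 or 6.
Step 6. [x + 7 = -4 or 6] the outer +7 inverts by subtracting 7, so sub: x = -11 or -1.

Answer: x ∈ {-11, -1}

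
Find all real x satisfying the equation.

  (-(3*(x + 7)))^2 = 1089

Step 1. [(-(3*(x + 7)))^2 = 1089] √ both sides: 1089 ≥ 0 gives two branches ⇒ sqrt: -(3*(x + 7)) = 33 or -33.
Step 2. [-(3*(x + 7)) = 33 or -33] LHS negated; negate both sides ⇒ neg: 3*(x + 7) = -33 or 33.
Step 3. [3*(x + 7) = -33 or 33] 3 out front; divide by 3. So div: x + 7 = -11 or 11.
Step 4. [x + 7 = -11 or 11] the outer +7 inverts by subtracting 7, so sub: x = -18 or 4.

Answer: x ∈ {-18, 4}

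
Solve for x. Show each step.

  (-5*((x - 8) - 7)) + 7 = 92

Step 1. [(-5*((x - 8) - 7)) + 7 = 92] peel the +7: subtract 7 from each side. So sub: -5*((x - 8) - 7) = 85.
Step 2. [-5*((x - 8) - 7) = 85] leading coefficient -5: divide by -5. So div: (x - 8) - 7 = -17.
Step 3. [(x - 8) - 7 = -17] the outer -7 inverts by adding 7 ⇒ sub: x - 8 = -10.
Step 4. [x - 8 = -10] -8 is outermost — add 8 both sides. So sub: x = -2.

Answer: x ∈ {-2}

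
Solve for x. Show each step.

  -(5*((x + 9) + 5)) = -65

Step 1. [-(5*((x + 9) + 5)) = -65] flip signs both sides, so neg: 5*((x + 9) + 5) = 65.
Step 2. [5*((x + 9) + 5) = 65] 5·(inner) — divide through by 5 ⇒ div: (x + 9) + 5 = 13.
Step 3. [(x + 9) + 5 = 13] the outer +5 inverts by subtracting 5. So sub: x + 9 = 8.
Step 4. [x + 9 = 8] the outer +9 inverts by subtracting 9, so sub: x = -1.

Answer: x ∈ {-1}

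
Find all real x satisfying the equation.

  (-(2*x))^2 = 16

Step 1. [(-(2*x))^2 = 16] √ both sides: 16 ≥ 0 gives two branches. So sqrt: -(2*x) = 4 or -4.
Step 2. [-(2*x) = 4 or -4] leading − — multiply by −1. So neg: 2*x = -4 or 4.
Step 3. [2*x = -4 or 4] divide by the outer 2. So div: x = -2 or 2.

Answer: x ∈ {-2, 2}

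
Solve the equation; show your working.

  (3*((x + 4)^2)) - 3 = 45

Step 1. [(3*((x + 4)^2)) - 3 = 45] add 3: x sits inside (… - 3). So sub: 3*((x + 4)^2) = 48.
Step 2. [3*((x + 4)^2) = 48] 3·(inner) — divide through by 3 ⇒ div: (x + 4)^2 = 16.
Step 3. [(x + 4)^2 = 16] 16 ≥ 0, LHS is (·)² — take ±√, so sqrt: x + 4 = 4 or -4.
Step 4. [x + 4 = 4 or -4] subtract 4: x sits inside (… + 4). So sub: x = 0 or -8.

Answer: x ∈ {-8, 0}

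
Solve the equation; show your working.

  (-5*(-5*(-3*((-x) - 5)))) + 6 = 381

Step 1. [(-5*(-5*(-3*((-x) - 5)))) + 6 = 381] the outer +6 inverts by subtracting 6 ⇒ sub: -5*(-5*(-3*((-x) - 5))) = 375.
Step 2. [-5*(-5*(-3*((-x) - 5))) = 375] LHS = -5·(…); ÷-5 both sides. So div: -5*(-3*((-x) - 5)) = -75.
Step 3. [-5*(-3*((-x) - 5)) = -75] leading coefficient -5: divide by -5, so div: -3*((-x) - 5) = 15.
Step 4. [-3*((-x) - 5) = 15] -3·(inner) — divide through by -3 ⇒ div: (-x) - 5 = -5.
Step 5. [(-x) - 5 = -5] add 5: x sits inside (… - 5) ⇒ sub: -x = 0.
Step 6. [-x = 0] leading − — multiply by −1. So neg: x = 0.

Answer: x ∈ {0}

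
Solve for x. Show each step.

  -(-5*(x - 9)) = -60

Step 1. [-(-5*(x - 9)) = -60] flip signs both sides, so neg: -5*(x - 9) = 60.
Step 2. [-5*(x - 9) = 60] divide by the outer -5. So div: x - 9 = -12.
Step 3. [x - 9 = -12] peel the -9: add 9 from each side. So sub: x = -3.

Answer: x ∈ {-3}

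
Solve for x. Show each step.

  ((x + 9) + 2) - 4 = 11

Step 1. [((x + 9) + 2) - 4 = 11] the outer -4 inverts by adding 4, so sub: (x + 9) + 2 = 15.
Step 2. [(x + 9) + 2 = 15] subtract 2: x sits inside (… + 2), so sub: x + 9 = 13.
Step 3. [x + 9 = 13] peel the +9: subtract 9 from each side ⇒ sub: x = 4.

Answer: x ∈ {4}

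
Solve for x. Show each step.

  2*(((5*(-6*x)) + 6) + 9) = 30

Step 1. [2*(((5*(-6*x)) + 6) + 9) = 30] leading coefficient 2: divide by 2. So div: ((5*(-6*x)) + 6) + 9 = 15.
Step 2. [((5*(-6*x)) + 6) + 9 = 15] 9 comes off first (subtract 9), so sub: (5*(-6*x)) + 6 = 6.
Step 3. [(5*(-6*x)) + 6 = 6] subtract 6: x sits inside (… + 6), so sub: 5*(-6*x) = 0.
Step 4. [5*(-6*x) = 0] LHS = 5·(…); ÷5 both sides, so div: -6*x = 0.
Step 5. [-6*x = 0] divide by the outer -6 ⇒ div: x = 0.

Answer: x ∈ {0}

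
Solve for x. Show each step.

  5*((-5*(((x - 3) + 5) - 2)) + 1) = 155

Step 1. [5*((-5*(((x - 3) + 5) - 2)) + 1) = 155] 5·(inner) — divide through by 5 ⇒ div: (-5*(((x - 3) + 5) - 2)) + 1 = 31.
Step 2. [(-5*(((x - 3) + 5) - 2)) + 1 = 31] +1 is outermost — subtract 1 both sides. So sub: -5*(((x - 3) + 5) - 2) = 30.
Step 3. [-5*(((x - 3) + 5) - 2) = 30] leading coefficient -5: divide by -5. So div: ((x - 3) + 5) - 2 = -6.
Step 4. [((x - 3) + 5) - 2 = -6] 2 comes off first (add 2). So sub: (x - 3) + 5 = -4.
Step 5. [(x - 3) + 5 = -4] the outer +5 inverts by subtracting 5. So sub: x - 3 = -9.
Step 6. [x - 3 = -9] add 3: x sits inside (… - 3). So sub: x = -6.

Answer: x ∈ {-6}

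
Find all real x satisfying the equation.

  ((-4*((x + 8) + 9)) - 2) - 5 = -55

Step 1. [((-4*((x + 8) + 9)) - 2) - 5 = -55] -5 is outermost — add 5 both sides ⇒ sub: (-4*((x + 8) + 9)) - 2 = -50.
Step 2. [(-4*((x + 8) + 9)) - 2 = -50] -2 is outermost — add 2 both sides ⇒ sub: -4*((x + 8) + 9) = -48.
Step 3. [-4*((x + 8) + 9) = -48] leading coefficient -4: divide by -4, so div: (x + 8) + 9 = 12.
Step 4. [(x + 8) + 9 = 12] peel the +9: subtract 9 from each side, so sub: x + 8 = 3.
Step 5. [x + 8 = 3] peel the +8: subtract 8 from each side ⇒ sub: x = -5.

Answer: x ∈ {-5}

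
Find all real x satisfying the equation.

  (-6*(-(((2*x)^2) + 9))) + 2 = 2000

Step 1. [(-6*(-(((2*x)^2) + 9))) + 2 = 2000] subtract 2: x sits inside (… + 2) ⇒ sub: -6*(-(((2*x)^2) + 9)) = 1998.
Step 2. [-6*(-(((2*x)^2) + 9)) = 1998] leading coefficient -6: divide by -6. So div: -(((2*x)^2) + 9) = -333.
Step 3. [-(((2*x)^2) + 9) = -333] flip signs both sides, so neg: ((2*x)^2) + 9 = 333.
Step 4. [((2*x)^2) + 9 = 333] subtract 9: x sits inside (… + 9), so sub: (2*x)^2 = 324.
Step 5. [(2*x)^2 = 324] 324 ≥ 0, LHS is (·)² — take ±√. So sqrt: 2*x = 18 or -18.
Step 6. [2*x = 18 or -18] 2 out front; divide by 2, so div: x = 9 or -9.

Answer: x ∈ {-9, 9}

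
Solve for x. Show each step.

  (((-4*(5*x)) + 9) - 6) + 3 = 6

Step 1. [(((-4*(5*x)) + 9) - 6) + 3 = 6] +3 is outermost — subtract 3 both sides. So sub: ((-4*(5*x)) + 9) - 6 = 3.
Step 2. [((-4*(5*x)) + 9) - 6 = 3] the outer -6 inverts by adding 6, so sub: (-4*(5*x)) + 9 = 9.
Step 3. [(-4*(5*x)) + 9 = 9] +9 is outermost — subtract 9 both sides, so sub: -4*(5*x) = 0.
Step 4. [-4*(5*x) = 0] leading coefficient -4: divide by -4. So div: 5*x = 0.
Step 5. [5*x = 0] 5·(inner) — divide through by 5 ⇒ div: x = 0.

Answer: x ∈ {0}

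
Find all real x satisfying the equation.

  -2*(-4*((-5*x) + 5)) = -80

Step 1. [-2*(-4*((-5*x) + 5)) = -80] divide by the outer -2, so div: -4*((-5*x) + 5) = 40.
Step 2. [-4*((-5*x) + 5) = 40] LHS = -4·(…); ÷-4 both sides ⇒ div: (-5*x) + 5 = -10.
Step 3. [(-5*x) + 5 = -10] the outer +5 inverts by subtracting 5. So sub: -5*x = -15.
Step 4. [-5*x = -15] LHS = -5·(…); ÷-5 both sides. So div: x = 3.

Answer: x ∈ {3}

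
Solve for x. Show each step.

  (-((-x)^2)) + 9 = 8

Step 1. [(-((-x)^2)) + 9 = 8] peel the +9: subtract 9 from each side. So sub: -((-x)^2) = -1.
Step 2. [-((-x)^2) = -1] LHS negated; negate both sides. So neg: (-x)^2 = 1.
Step 3. [(-x)^2 = 1] LHS squared, RHS 1 ≥ 0: apply √ (±), so sqrt: -x = 1 or -1.
Step 4. [-x = 1 or -1] flip signs both sides. So neg: x = -1 or 1.

Answer: x ∈ {-1, 1}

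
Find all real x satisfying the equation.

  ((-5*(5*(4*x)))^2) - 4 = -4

Step 1. [((-5*(5*(4*x)))^2) - 4 = -4] add 4: x sits inside (… - 4), so sub: (-5*(5*(4*x)))^2 = 0.
Step 2. [(-5*(5*(4*x)))^2 = 0] LHS squared, RHS 0 ≥ 0: apply √ (±) ⇒ sqrt: -5*(5*(4*x)) = 0.
Step 3. [-5*(5*(4*x)) = 0] -5 out front; divide by -5. So div: 5*(4*x) = 0.
Step 4. [5*(4*x) = 0] LHS = 5·(…); ÷5 both sides, so div: 4*x = 0.
Step 5. [4*x = 0] 4 out front; divide by 4. So div: x = 0.

Answer: x ∈ {0}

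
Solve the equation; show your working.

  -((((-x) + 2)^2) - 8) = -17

Step 1. [-((((-x) + 2)^2) - 8) = -17] flip signs both sides, so neg: (((-x) + 2)^2) - 8 = 17.
Step 2. [(((-x) + 2)^2) - 8 = 17] add 8: x sits inside (… - 8), so sub: ((-x) + 2)^2 = 25.
Step 3. [((-x) + 2)^2 = 25] √ both sides: 25 ≥ 0 gives two branches, so sqrt: (-x) + 2 = 5 or -5.
Step 4. [(-x) + 2 = 5 or -5] subtract 2: x sits inside (… + 2). So sub: -x = 3 or -7.
Step 5. [-x = 3 or -7] leading − — multiply by −1, so neg: x = -3 or 7.

Answer: x ∈ {-3, 7}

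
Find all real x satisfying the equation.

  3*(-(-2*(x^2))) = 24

Step 1. [3*(-(-2*(x^2))) = 24] divide by the outer 3 ⇒ div: -(-2*(x^2)) = 8.
Step 2. [-(-2*(x^2)) = 8] leading − — multiply by −1 ⇒ neg: -2*(x^2) = -8.
Step 3. [-2*(x^2) = -8] -2·(inner) — divide through by -2 ⇒ div: x^2 = 4.
Step 4. [x^2 = 4] √ both sides: 4 ≥ 0 gives two branches, so sqrt: x = 2 or -2.

Answer: x ∈ {-2, 2}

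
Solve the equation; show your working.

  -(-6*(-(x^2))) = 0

Step 1. [-(-6*(-(x^2))) = 0] flip signs both sides, so neg: -6*(-(x^2)) = 0.
Step 2. [-6*(-(x^2)) = 0] divide by the outer -6, so div: -(x^2) = 0.
Step 3. [-(x^2) = 0] flip signs both sides ⇒ neg: x^2 = 0.
Step 4. [x^2 = 0] LHS squared, RHS 0 ≥ 0: apply √ (±). So sqrt: x = 0.

Answer: x ∈ {0}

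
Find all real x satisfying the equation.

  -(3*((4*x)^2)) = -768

Step 1. [-(3*((4*x)^2)) = -768] leading − — multiply by −1 ⇒ neg: 3*((4*x)^2) = 768.
Step 2. [3*((4*x)^2) = 768] leading coefficient 3: divide by 3, so div: (4*x)^2 = 256.
Step 3. [(4*x)^2 = 256] √ both sides: 256 ≥ 0 gives two branches. So sqrt: 4*x = 16 or -16.
Step 4. [4*x = 16 or -16] 4 out front; divide by 4 ⇒ div: x = 4 or -4.

Answer: x ∈ {-4, 4}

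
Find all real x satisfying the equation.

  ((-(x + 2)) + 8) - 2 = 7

Step 1. [((-(x + 2)) + 8) - 2 = 7] -2 is outermost — add 2 both sides ⇒ sub: (-(x + 2)) + 8 = 9.
Step 2. [(-(x + 2)) + 8 = 9] subtract 8: x sits inside (… + 8) ⇒ sub: -(x + 2) = 1.
Step 3. [-(x + 2) = 1] leading − — multiply by −1 ⇒ neg: x + 2 = -1.
Step 4. [x + 2 = -1] +2 is outermost — subtract 2 both sides ⇒ sub: x = -3.

Answer: x ∈ {-3}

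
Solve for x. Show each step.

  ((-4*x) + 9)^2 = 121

Step 1. [((-4*x) + 9)^2 = 121] 121 ≥ 0, LHS is (·)² — take ±√, so sqrt: (-4*x) + 9 = 11 or -11.
Step 2. [(-4*x) + 9 = 11 or -11] the outer +9 inverts by subtracting 9. So sub: -4*x = 2 or -20.
Step 3. [-4*x = 2 or -20] -4·(inner) — divide through by -4, so div: x = -1/2 or 5.

Answer: x ∈ {-1/2, 5}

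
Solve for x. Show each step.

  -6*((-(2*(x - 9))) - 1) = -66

Step 1. [-6*((-(2*(x - 9))) - 1) = -66] leading coefficient -6: divide by -6 ⇒ div: (-(2*(x - 9))) - 1 = 11.
Step 2. [(-(2*(x - 9))) - 1 = 11] -1 is outermost — add 1 both sides. So sub: -(2*(x - 9)) = 12.
Step 3. [-(2*(x - 9)) = 12] leading − — multiply by −1 ⇒ neg: 2*(x - 9) = -12.
Step 4. [2*(x - 9) = -12] divide by the outer 2, so div: x - 9 = -6.
Step 5. [x - 9 = -6] add 9: x sits inside (… - 9). So sub: x = 3.

Answer: x ∈ {3}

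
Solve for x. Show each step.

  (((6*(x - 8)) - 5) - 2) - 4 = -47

Step 1. [(((6*(x - 8)) - 5) - 2) - 4 = -47] 4 comes off first (add 4) ⇒ sub: ((6*(x - 8)) - 5) - 2 = -43.
Step 2. [((6*(x - 8)) - 5) - 2 = -43] -2 is outermost — add 2 both sides ⇒ sub: (6*(x - 8)) - 5 = -41.
Step 3. [(6*(x - 8)) - 5 = -41] 5 comes off first (add 5) ⇒ sub: 6*(x - 8) = -36.
Step 4. [6*(x - 8) = -36] 6 out front; divide by 6. So div: x - 8 = -6.
Step 5. [x - 8 = -6] peel the -8: add 8 from each side ⇒ sub: x = 2.

Answer: x ∈ {2}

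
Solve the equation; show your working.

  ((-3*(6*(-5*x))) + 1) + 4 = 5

Step 1. [((-3*(6*(-5*x))) + 1) + 4 = 5] 4 comes off first (subtract 4) ⇒ sub: (-3*(6*(-5*x))) + 1 = 1.
Step 2. [(-3*(6*(-5*x))) + 1 = 1] subtract 1: x sits inside (… + 1), so sub: -3*(6*(-5*x)) = 0.
Step 3. [-3*(6*(-5*x)) = 0] divide by the outer -3. So div: 6*(-5*x) = 0.
Step 4. [6*(-5*x) = 0] divide by the outer 6, so div: -5*x = 0.
Step 5. [-5*x = 0] leading coefficient -5: divide by -5, so div: x = 0.

Answer: x ∈ {0}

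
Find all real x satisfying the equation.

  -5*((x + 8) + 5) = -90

Step 1. [-5*((x + 8) + 5) = -90] leading coefficient -5: divide by -5, so div: (x + 8) + 5 = 18.
Step 2. [(x + 8) + 5 = 18] 5 comes off first (subtract 5) ⇒ sub: x + 8 = 13.
Step 3. [x + 8 = 13] +8 is outermost — subtract 8 both sides ⇒ sub: x = 5.

Answer: x ∈ {5}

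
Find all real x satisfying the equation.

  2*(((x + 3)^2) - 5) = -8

Step 1. [2*(((x + 3)^2) - 5) = -8] leading coefficient 2: divide by 2 ⇒ div: ((x + 3)^2) - 5 = -4.
Step 2. [((x + 3)^2) - 5 = -4] peel the -5: add 5 from each side ⇒ sub: (x + 3)^2 = 1.
Step 3. [(x + 3)^2 = 1] 1 ≥ 0, LHS is (·)² — take ±√ ⇒ sqrt: x + 3 = 1 or -1.
Step 4. [x + 3 = 1 or -1] subtract 3: x sits inside (… + 3). So sub: x = -2 or -4.

Answer: x ∈ {-4, -2}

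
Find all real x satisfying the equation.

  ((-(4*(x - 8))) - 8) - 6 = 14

Step 1. [((-(4*(x - 8))) - 8) - 6 = 14] add 6: x sits inside (… - 6), so sub: (-(4*(x - 8))) - 8 = 20.
Step 2. [(-(4*(x - 8))) - 8 = 20] 8 comes off first (add 8). So sub: -(4*(x - 8)) = 28.
Step 3. [-(4*(x - 8)) = 28] leading − — multiply by −1, so neg: 4*(x - 8) = -28.
Step 4. [4*(x - 8) = -28] divide by the outer 4 ⇒ div: x - 8 = -7.
Step 5. [x - 8 = -7] peel the -8: add 8 from each side, so sub: x = 1.

Answer: x ∈ {1}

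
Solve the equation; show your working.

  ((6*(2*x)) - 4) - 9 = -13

Step 1. [((6*(2*x)) - 4) - 9 = -13] 9 comes off first (add 9) ⇒ sub: (6*(2*x)) - 4 = -4.
Step 2. [(6*(2*x)) - 4 = -4] peel the -4: add 4 from each side ⇒ sub: 6*(2*x) = 0.
Step 3. [6*(2*x) = 0] divide by the outer 6. So div: 2*x = 0.
Step 4. [2*x = 0] LHS = 2·(…); ÷2 both sides, so div: x = 0.

Answer: x ∈ {0}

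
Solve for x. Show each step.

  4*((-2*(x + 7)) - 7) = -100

Step 1. [4*((-2*(x + 7)) - 7) = -100] LHS = 4·(…); ÷4 both sides ⇒ div: (-2*(x + 7)) - 7 = -25.
Step 2. [(-2*(x + 7)) - 7 = -25] the outer -7 inverts by adding 7, so sub: -2*(x + 7) = -18.
Step 3. [-2*(x + 7) = -18] divide by the outer -2, so div: x + 7 = 9.
Step 4. [x + 7 = 9] +7 is outermost — subtract 7 both sides, so sub: x = 2.

Answer: x ∈ {2}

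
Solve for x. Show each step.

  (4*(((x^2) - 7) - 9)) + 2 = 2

Step 1. [(4*(((x^2) - 7) - 9)) + 2 = 2] peel the +2: subtract 2 from each side. So sub: 4*(((x^2) - 7) - 9) = 0.
Step 2. [4*(((x^2) - 7) - 9) = 0] LHS = 4·(…); ÷4 both sides. So div: ((x^2) - 7) - 9 = 0.
Step 3. [((x^2) - 7) - 9 = 0] peel the -9: add 9 from each side. So sub: (x^2) - 7 = 9.
Step 4. [(x^2) - 7 = 9] add 7: x sits inside (… - 7), so sub: x^2 = 16.
Step 5. [x^2 = 16] √ both sides: 16 ≥ 0 gives two branches ⇒ sqrt: x = 4 or -4.

Answer: x ∈ {-4, 4}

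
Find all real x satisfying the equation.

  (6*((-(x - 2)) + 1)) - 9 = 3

Step 1. [(6*((-(x - 2)) + 1)) - 9 = 3] -9 is outermost — add 9 both sides. So sub: 6*((-(x - 2)) + 1) = 12.
Step 2. [6*((-(x - 2)) + 1) = 12] divide by the outer 6 ⇒ div: (-(x - 2)) + 1 = 2.
Step 3. [(-(x - 2)) + 1 = 2] subtract 1: x sits inside (… + 1), so sub: -(x - 2) = 1.
Step 4. [-(x - 2) = 1] LHS negated; negate both sides, so neg: x - 2 = -1.
Step 5. [x - 2 = -1] the outer -2 inverts by adding 2, so sub: x = 1.

Answer: x ∈ {1}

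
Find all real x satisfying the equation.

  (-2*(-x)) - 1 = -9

Step 1. [(-2*(-x)) - 1 = -9] -1 is outermost — add 1 both sides ⇒ sub: -2*(-x) = -8.
Step 2. [-2*(-x) = -8] LHS = -2·(…); ÷-2 both sides, so div: -x = 4.
Step 3. [-x = 4] leading − — multiply by −1, so neg: x = -4.

Answer: x ∈ {-4}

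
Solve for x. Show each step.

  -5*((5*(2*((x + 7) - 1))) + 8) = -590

Step 1. [-5*((5*(2*((x + 7) - 1))) + 8) = -590] divide by the outer -5 ⇒ div: (5*(2*((x + 7) - 1))) + 8 = 118.
Step 2. [(5*(2*((x + 7) - 1))) + 8 = 118] +8 is outermost — subtract 8 both sides ⇒ sub: 5*(2*((x + 7) - 1)) = 110.
Step 3. [5*(2*((x + 7) - 1)) = 110] 5 out front; divide by 5 ⇒ div: 2*((x + 7) - 1) = 22.
Step 4. [2*((x + 7) - 1) = 22] LHS = 2·(…); ÷2 both sides ⇒ div: (x + 7) - 1 = 11.
Step 5. [(x + 7) - 1 = 11] add 1: x sits inside (… - 1) ⇒ sub: x + 7 = 12.
Step 6. [x + 7 = 12] subtract 7: x sits inside (… + 7) ⇒ sub: x = 5.

Answer: x ∈ {5}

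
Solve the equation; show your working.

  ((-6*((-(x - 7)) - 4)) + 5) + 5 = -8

Step 1. [((-6*((-(x - 7)) - 4)) + 5) + 5 = -8] 5 comes off first (subtract 5), so sub: (-6*((-(x - 7)) - 4)) + 5 = -13.
Step 2. [(-6*((-(x - 7)) - 4)) + 5 = -13] +5 is outermost — subtract 5 both sides. So sub: -6*((-(x - 7)) - 4) = -18.
Step 3. [-6*((-(x - 7)) - 4) = -18] leading coefficient -6: divide by -6, so div: (-(x - 7)) - 4 = 3.
Step 4. [(-(x - 7)) - 4 = 3] -4 is outermost — add 4 both sides ⇒ sub: -(x - 7) = 7.
Step 5. [-(x - 7) = 7] flip signs both sides, so neg: x - 7 = -7.
Step 6. [x - 7 = -7] add 7: x sits inside (… - 7). So sub: x = 0.

Answer: x ∈ {0}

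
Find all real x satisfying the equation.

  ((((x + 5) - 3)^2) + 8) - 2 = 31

Step 1. [((((x + 5) - 3)^2) + 8) - 2 = 31] peel the -2: add 2 from each side. So sub: (((x + 5) - 3)^2) + 8 = 33.
Step 2. [(((x + 5) - 3)^2) + 8 = 33] the outer +8 inverts by subtracting 8 ⇒ sub: ((x + 5) - 3)^2 = 25.
Step 3. [((x + 5) - 3)^2 = 25] √ both sides: 25 ≥ 0 gives two branches. So sqrt: (x + 5) - 3 = 5 or -5.
Step 4. [(x + 5) - 3 = 5 or -5] 3 comes off first (add 3). So sub: x + 5 = 8 or -2.
Step 5. [x + 5 = 8 or -2] +5 is outermost — subtract 5 both sides. So sub: x = 3 or -7.

Answer: x ∈ {-7, 3}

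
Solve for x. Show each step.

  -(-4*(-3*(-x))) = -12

Step 1. [-(-4*(-3*(-x))) = -12] LHS negated; negate both sides ⇒ neg: -4*(-3*(-x)) = 12.
Step 2. [-4*(-3*(-x)) = 12] -4 out front; divide by -4. So div: -3*(-x) = -3.
Step 3. [-3*(-x) = -3] LHS = -3·(…); ÷-3 both sides, so div: -x = 1.
Step 4. [-x = 1] flip signs both sides ⇒ neg: x = -1.

Answer: x ∈ {-1}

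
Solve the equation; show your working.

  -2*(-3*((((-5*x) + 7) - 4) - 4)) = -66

Step 1. [-2*(-3*((((-5*x) + 7) - 4) - 4)) = -66] LHS = -2·(…); ÷-2 both sides ⇒ div: -3*((((-5*x) + 7) - 4) - 4) = 33.
Step 2. [-3*((((-5*x) + 7) - 4) - 4) = 33] -3 out front; divide by -3, so div: (((-5*x) + 7) - 4) - 4 = -11.
Step 3. [(((-5*x) + 7) - 4) - 4 = -11] 4 comes off first (add 4). So sub: ((-5*x) + 7) - 4 = -7.
Step 4. [((-5*x) + 7) - 4 = -7] peel the -4: add 4 from each side ⇒ sub: (-5*x) + 7 = -3.
Step 5. [(-5*x) + 7 = -3] 7 comes off first (subtract 7) ⇒ sub: -5*x = -10.
Step 6. [-5*x = -10] -5 out front; divide by -5 ⇒ div: x = 2.

Answer: x ∈ {2}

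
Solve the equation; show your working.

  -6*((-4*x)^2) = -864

Step 1. [-6*((-4*x)^2) = -864] leading coefficient -6: divide by -6. So div: (-4*x)^2 = 144.
Step 2. [(-4*x)^2 = 144] LHS squared, RHS 144 ≥ 0: apply √ (±). So sqrt: -4*x = 12 or -12.
Step 3. [-4*x = 12 or -12] -4 out front; divide by -4, so div: x = -3 or 3.

Answer: x ∈ {-3, 3}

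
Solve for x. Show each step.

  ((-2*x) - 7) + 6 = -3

Step 1. [((-2*x) - 7) + 6 = -3] +6 is outermost — subtract 6 both sides, so sub: (-2*x) - 7 = -9.
Step 2. [(-2*x) - 7 = -9] 7 comes off first (add 7), so sub: -2*x = -2.
Step 3. [-2*x = -2] divide by the outer -2. So div: x = 1.

Answer: x ∈ {1}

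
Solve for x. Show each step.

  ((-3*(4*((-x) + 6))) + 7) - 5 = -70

Step 1. [((-3*(4*((-x) + 6))) + 7) - 5 = -70] the outer -5 inverts by adding 5, so sub: (-3*(4*((-x) + 6))) + 7 = -65.
Step 2. [(-3*(4*((-x) + 6))) + 7 = -65] peel the +7: subtract 7 from each side, so sub: -3*(4*((-x) + 6)) = -72.
Step 3. [-3*(4*((-x) + 6)) = -72] -3·(inner) — divide through by -3, so div: 4*((-x) + 6) = 24.
Step 4. [4*((-x) + 6) = 24] 4·(inner) — divide through by 4 ⇒ div: (-x) + 6 = 6.
Step 5. [(-x) + 6 = 6] the outer +6 inverts by subtracting 6, so sub: -x = 0.
Step 6. [-x = 0] leading − — multiply by −1 ⇒ neg: x = 0.

Answer: x ∈ {0}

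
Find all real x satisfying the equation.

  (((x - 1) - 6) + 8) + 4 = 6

Step 1. [(((x - 1) - 6) + 8) + 4 = 6] peel the +4: subtract 4 from each side ⇒ sub: ((x - 1) - 6) + 8 = 2.
Step 2. [((x - 1) - 6) + 8 = 2] subtract 8: x sits inside (… + 8), so sub: (x - 1) - 6 = -6.
Step 3. [(x - 1) - 6 = -6] peel the -6: add 6 from each side, so sub: x - 1 = 0.
Step 4. [x - 1 = 0] the outer -1 inverts by adding 1. So sub: x = 1.

Answer: x ∈ {1}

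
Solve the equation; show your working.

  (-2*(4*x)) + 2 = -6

Step 1. [(-2*(4*x)) + 2 = -6] -2 | LHS and -2 | -6: pull -2 out, so factor: (4*x) - 1 = 3.
Step 2. [(4*x) - 1 = 3] 1 comes off first (add 1), so sub: 4*x = 4.
Step 3. [4*x = 4] divide by the outer 4, so div: x = 1.

Answer: x ∈ {1}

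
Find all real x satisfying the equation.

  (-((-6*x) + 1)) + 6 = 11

Step 1. [(-((-6*x) + 1)) + 6 = 11] the outer +6 inverts by subtracting 6, so sub: -((-6*x) + 1) = 5.
Step 2. [-((-6*x) + 1) = 5] flip signs both sides. So neg: (-6*x) + 1 = -5.
Step 3. [(-6*x) + 1 = -5] peel the +1: subtract 1 from each side, so sub: -6*x = -6.
Step 4. [-6*x = -6] leading coefficient -6: divide by -6. So div: x = 1.

Answer: x ∈ {1}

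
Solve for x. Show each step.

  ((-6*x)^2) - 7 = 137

Step 1. [((-6*x)^2) - 7 = 137] the outer -7 inverts by adding 7, so sub: (-6*x)^2 = 144.
Step 2. [(-6*x)^2 = 144] 144 ≥ 0, LHS is (·)² — take ±√, so sqrt: -6*x = 12 or -12.
Step 3. [-6*x = 12 or -12] -6·(inner) — divide through by -6. So div: x = -2 or 2.

Answer: x ∈ {-2, 2}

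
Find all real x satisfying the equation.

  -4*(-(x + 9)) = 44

Step 1. [-4*(-(x + 9)) = 44] divide by the outer -4, so div: -(x + 9) = -11.
Step 2. [-(x + 9) = -11] leading − — multiply by −1, so neg: x + 9 = 11.
Step 3. [x + 9 = 11] peel the +9: subtract 9 from each side, so sub: x = 2.

Answer: x ∈ {2}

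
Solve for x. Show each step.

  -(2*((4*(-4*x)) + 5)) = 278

Step 1. [-(2*((4*(-4*x)) + 5)) = 278] LHS negated; negate both sides ⇒ neg: 2*((4*(-4*x)) + 5) = -278.
Step 2. [2*((4*(-4*x)) + 5) = -278] 2 out front; divide by 2, so div: (4*(-4*x)) + 5 = -139.
Step 3. [(4*(-4*x)) + 5 = -139] subtract 5: x sits inside (… + 5), so sub: 4*(-4*x) = -144.
Step 4. [4*(-4*x) = -144] LHS = 4·(…); ÷4 both sides, so div: -4*x = -36.
Step 5. [-4*x = -36] divide by the outer -4. So div: x = 9.

Answer: x ∈ {9}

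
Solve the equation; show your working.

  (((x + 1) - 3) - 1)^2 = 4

Step 1. [(((x + 1) - 3) - 1)^2 = 4] 4 ≥ 0, LHS is (·)² — take ±√, so sqrt: ((x + 1) - 3) - 1 = 2 or -2.
Step 2. [((x + 1) - 3) - 1 = 2 or -2] add 1: x sits inside (… - 1) ⇒ sub: (x + 1) - 3 = 3 or -1.
Step 3. [(x + 1) - 3 = 3 or -1] -3 is outermost — add 3 both sides ⇒ sub: x + 1 = 6 or 2.
Step 4. [x + 1 = 6 or 2] peel the +1: subtract 1 from each side ⇒ sub: x = 5 or 1.

Answer: x ∈ {1, 5}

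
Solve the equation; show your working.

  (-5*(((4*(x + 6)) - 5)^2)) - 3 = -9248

Step 1. [(-5*(((4*(x + 6)) - 5)^2)) - 3 = -9248] add 3: x sits inside (… - 3), so sub: -5*(((4*(x + 6)) - 5)^2) = -9245.
Step 2. [-5*(((4*(x + 6)) - 5)^2) = -9245] LHS = -5·(…); ÷-5 both sides. So div: ((4*(x + 6)) - 5)^2 = 1849.
Step 3. [((4*(x + 6)) - 5)^2 = 1849] √ both sides: 1849 ≥ 0 gives two branches, so sqrt: (4*(x + 6)) - 5 = 43 or -43.
Step 4. [(4*(x + 6)) - 5 = 43 or -43] peel the -5: add 5 from each side ⇒ sub: 4*(x + 6) = 48 or -38.
Step 5. [4*(x + 6) = 48 or -38] leading coefficient 4: divide by 4 ⇒ div: x + 6 = 12 or -19/2.
Step 6. [x + 6 = 12 or -19/2] the outer +6 inverts by subtracting 6 ⇒ sub: x = 6 or -31/2.

Answer: x ∈ {-31/2, 6}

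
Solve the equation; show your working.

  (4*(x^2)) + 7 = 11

Step 1. [(4*(x^2)) + 7 = 11] +7 is outermost — subtract 7 both sides ⇒ sub: 4*(x^2) = 4.
Step 2. [4*(x^2) = 4] 4 out front; divide by 4. So div: x^2 = 1.
Step 3. [x^2 = 1] √ both sides: 1 ≥ 0 gives two branches ⇒ sqrt: x = 1 or -1.

Answer: x ∈ {-1, 1}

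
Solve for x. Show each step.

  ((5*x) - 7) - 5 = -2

Step 1. [((5*x) - 7) - 5 = -2] add 5: x sits inside (… - 5). So sub: (5*x) - 7 = 3.
Step 2. [(5*x) - 7 = 3] add 7: x sits inside (… - 7). So sub: 5*x = 10.
Step 3. [5*x = 10] 5·(inner) — divide through by 5. So div: x = 2.

Answer: x ∈ {2}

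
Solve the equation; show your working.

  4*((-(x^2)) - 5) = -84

Step 1. [4*((-(x^2)) - 5) = -84] 4 out front; divide by 4. So div: (-(x^2)) - 5 = -21.
Step 2. [(-(x^2)) - 5 = -21] 5 comes off first (add 5), so sub: -(x^2) = -16.
Step 3. [-(x^2) = -16] flip signs both sides ⇒ neg: x^2 = 16.
Step 4. [x^2 = 16] √ both sides: 16 ≥ 0 gives two branches, so sqrt: x = 4 or -4.

Answer: x ∈ {-4, 4}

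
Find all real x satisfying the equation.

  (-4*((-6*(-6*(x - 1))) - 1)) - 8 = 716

Step 1. [(-4*((-6*(-6*(x - 1))) - 1)) - 8 = 716] common factor -4 (LHS and 716) — divide through. So factor: ((-6*(-6*(x - 1))) - 1) + 2 = -179.
Step 2. [((-6*(-6*(x - 1))) - 1) + 2 = -179] +2 is outermost — subtract 2 both sides, so sub: (-6*(-6*(x - 1))) - 1 = -181.
Step 3. [(-6*(-6*(x - 1))) - 1 = -181] peel the -1: add 1 from each side, so sub: -6*(-6*(x - 1)) = -180.
Step 4. [-6*(-6*(x - 1)) = -180] leading coefficient -6: divide by -6, so div: -6*(x - 1) = 30.
Step 5. [-6*(x - 1) = 30] leading coefficient -6: divide by -6, so div: x - 1 = -5.
Step 6. [x - 1 = -5] 1 comes off first (add 1) ⇒ sub: x = -4.

Answer: x ∈ {-4}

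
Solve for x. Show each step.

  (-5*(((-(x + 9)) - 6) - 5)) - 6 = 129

Step 1. [(-5*(((-(x + 9)) - 6) - 5)) - 6 = 129] -6 is outermost — add 6 both sides, so sub: -5*(((-(x + 9)) - 6) - 5) = 135.
Step 2. [-5*(((-(x + 9)) - 6) - 5) = 135] -5 out front; divide by -5, so div: ((-(x + 9)) - 6) - 5 = -27.
Step 3. [((-(x + 9)) - 6) - 5 = -27] 5 comes off first (add 5), so sub: (-(x + 9)) - 6 = -22.
Step 4. [(-(x + 9)) - 6 = -22] the outer -6 inverts by adding 6. So sub: -(x + 9) = -16.
Step 5. [-(x + 9) = -16] flip signs both sides ⇒ neg: x + 9 = 16.
Step 6. [x + 9 = 16] peel the +9: subtract 9 from each side ⇒ sub: x = 7.

Answer: x ∈ {7}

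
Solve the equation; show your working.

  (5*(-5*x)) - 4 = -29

Step 1. [(5*(-5*x)) - 4 = -29] the outer -4 inverts by adding 4 ⇒ sub: 5*(-5*x) = -25.
Step 2. [5*(-5*x) = -25] 5 out front; divide by 5 ⇒ div: -5*x = -5.
Step 3. [-5*x = -5] -5·(inner) — divide through by -5 ⇒ div: x = 1.

Answer: x ∈ {1}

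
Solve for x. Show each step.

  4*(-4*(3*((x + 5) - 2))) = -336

Step 1. [4*(-4*(3*((x + 5) - 2))) = -336] 4 out front; divide by 4, so div: -4*(3*((x + 5) - 2)) = -84.
Step 2. [-4*(3*((x + 5) - 2)) = -84] leading coefficient -4: divide by -4. So div: 3*((x + 5) - 2) = 21.
Step 3. [3*((x + 5) - 2) = 21] 3·(inner) — divide through by 3 ⇒ div: (x + 5) - 2 = 7.
Step 4. [(x + 5) - 2 = 7] -2 is outermost — add 2 both sides ⇒ sub: x + 5 = 9.
Step 5. [x + 5 = 9] peel the +5: subtract 5 from each side, so sub: x = 4.

Answer: x ∈ {4}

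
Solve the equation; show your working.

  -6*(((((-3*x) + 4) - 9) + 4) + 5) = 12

Step 1. [-6*(((((-3*x) + 4) - 9) + 4) + 5) = 12] leading coefficient -6: divide by -6 ⇒ div: ((((-3*x) + 4) - 9) + 4) + 5 = -2.
Step 2. [((((-3*x) + 4) - 9) + 4) + 5 = -2] 5 comes off first (subtract 5), so sub: (((-3*x) + 4) - 9) + 4 = -7.
Step 3. [(((-3*x) + 4) - 9) + 4 = -7] subtract 4: x sits inside (… + 4), so sub: ((-3*x) + 4) - 9 = -11.
Step 4. [((-3*x) + 4) - 9 = -11] 9 comes off first (add 9) ⇒ sub: (-3*x) + 4 = -2.
Step 5. [(-3*x) + 4 = -2] peel the +4: subtract 4 from each side ⇒ sub: -3*x = -6.
Step 6. [-3*x = -6] -3·(inner) — divide through by -3 ⇒ div: x = 2.

Answer: x ∈ {2}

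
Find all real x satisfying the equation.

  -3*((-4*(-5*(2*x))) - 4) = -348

Step 1. [-3*((-4*(-5*(2*x))) - 4) = -348] leading coefficient -3: divide by -3, so div: (-4*(-5*(2*x))) - 4 = 116.
Step 2. [(-4*(-5*(2*x))) - 4 = 116] peel the -4: add 4 from each side, so sub: -4*(-5*(2*x)) = 120.
Step 3. [-4*(-5*(2*x)) = 120] divide by the outer -4 ⇒ div: -5*(2*x) = -30.
Step 4. [-5*(2*x) = -30] LHS = -5·(…); ÷-5 both sides ⇒ div: 2*x = 6.
Step 5. [2*x = 6] 2 out front; divide by 2, so div: x = 3.

Answer: x ∈ {3}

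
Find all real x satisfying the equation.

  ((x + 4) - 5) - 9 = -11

Step 1. [((x + 4) - 5) - 9 = -11] add 9: x sits inside (… - 9) ⇒ sub: (x + 4) - 5 = -2.
Step 2. [(x + 4) - 5 = -2] peel the -5: add 5 from each side. So sub: x + 4 = 3.
Step 3. [x + 4 = 3] 4 comes off first (subtract 4). So sub: x = -1.

Answer: x ∈ {-1}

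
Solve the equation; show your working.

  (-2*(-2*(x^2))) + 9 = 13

Step 1. [(-2*(-2*(x^2))) + 9 = 13] the outer +9 inverts by subtracting 9, so sub: -2*(-2*(x^2)) = 4.
Step 2. [-2*(-2*(x^2)) = 4] leading coefficient -2: divide by -2 ⇒ div: -2*(x^2) = -2.
Step 3. [-2*(x^2) = -2] -2 out front; divide by -2, so div: x^2 = 1.
Step 4. [x^2 = 1] √ both sides: 1 ≥ 0 gives two branches ⇒ sqrt: x = 1 or -1.

Answer: x ∈ {-1, 1}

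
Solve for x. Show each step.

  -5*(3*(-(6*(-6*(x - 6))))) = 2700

Step 1. [-5*(3*(-(6*(-6*(x - 6))))) = 2700] leading coefficient -5: divide by -5 ⇒ div: 3*(-(6*(-6*(x - 6)))) = -540.
Step 2. [3*(-(6*(-6*(x - 6)))) = -540] 3 out front; divide by 3. So div: -(6*(-6*(x - 6))) = -180.
Step 3. [-(6*(-6*(x - 6))) = -180] flip signs both sides, so neg: 6*(-6*(x - 6)) = 180.
Step 4. [6*(-6*(x - 6)) = 180] 6·(inner) — divide through by 6 ⇒ div: -6*(x - 6) = 30.
Step 5. [-6*(x - 6) = 30] -6 out front; divide by -6 ⇒ div: x - 6 = -5.
Step 6. [x - 6 = -5] peel the -6: add 6 from each side ⇒ sub: x = 1.

Answer: x ∈ {1}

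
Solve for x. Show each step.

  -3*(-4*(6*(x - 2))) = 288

Step 1. [-3*(-4*(6*(x - 2))) = 288] divide by the outer -3, so div: -4*(6*(x - 2)) = -96.
Step 2. [-4*(6*(x - 2)) = -96] divide by the outer -4, so div: 6*(x - 2) = 24.
Step 3. [6*(x - 2) = 24] 6 out front; divide by 6. So div: x - 2 = 4.
Step 4. [x - 2 = 4] -2 is outermost — add 2 both sides. So sub: x = 6.

Answer: x ∈ {6}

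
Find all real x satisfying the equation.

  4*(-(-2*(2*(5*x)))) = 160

Step 1. [4*(-(-2*(2*(5*x)))) = 160] divide by the outer 4. So div: -(-2*(2*(5*x))) = 40.
Step 2. [-(-2*(2*(5*x))) = 40] flip signs both sides ⇒ neg: -2*(2*(5*x)) = -40.
Step 3. [-2*(2*(5*x)) = -40] -2 out front; divide by -2 ⇒ div: 2*(5*x) = 20.
Step 4. [2*(5*x) = 20] leading coefficient 2: divide by 2. So div: 5*x = 10.
Step 5. [5*x = 10] 5·(inner) — divide through by 5 ⇒ div: x = 2.

Answer: x ∈ {2}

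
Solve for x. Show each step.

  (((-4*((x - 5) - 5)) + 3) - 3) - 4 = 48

Step 1. [(((-4*((x - 5) - 5)) + 3) - 3) - 4 = 48] 4 comes off first (add 4), so sub: ((-4*((x - 5) - 5)) + 3) - 3 = 52.
Step 2. [((-4*((x - 5) - 5)) + 3) - 3 = 52] add 3: x sits inside (… - 3). So sub: (-4*((x - 5) - 5)) + 3 = 55.
Step 3. [(-4*((x - 5) - 5)) + 3 = 55] the outer +3 inverts by subtracting 3. So sub: -4*((x - 5) - 5) = 52.
Step 4. [-4*((x - 5) - 5) = 52] -4 out front; divide by -4 ⇒ div: (x - 5) - 5 = -13.
Step 5. [(x - 5) - 5 = -13] the outer -5 inverts by adding 5, so sub: x - 5 = -8.
Step 6. [x - 5 = -8] the outer -5 inverts by adding 5, so sub: x = -3.

Answer: x ∈ {-3}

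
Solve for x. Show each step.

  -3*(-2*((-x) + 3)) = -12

Step 1. [-3*(-2*((-x) + 3)) = -12] LHS = -3·(…); ÷-3 both sides. So div: -2*((-x) + 3) = 4.
Step 2. [-2*((-x) + 3) = 4] -2 out front; divide by -2. So div: (-x) + 3 = -2.
Step 3. [(-x) + 3 = -2] the outer +3 inverts by subtracting 3, so sub: -x = -5.
Step 4. [-x = -5] LHS negated; negate both sides. So neg: x = 5.

Answer: x ∈ {5}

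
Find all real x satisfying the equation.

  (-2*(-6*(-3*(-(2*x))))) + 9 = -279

Step 1. [(-2*(-6*(-3*(-(2*x))))) + 9 = -279] 9 comes off first (subtract 9) ⇒ sub: -2*(-6*(-3*(-(2*x)))) = -288.
Step 2. [-2*(-6*(-3*(-(2*x)))) = -288] -2 out front; divide by -2 ⇒ div: -6*(-3*(-(2*x))) = 144.
Step 3. [-6*(-3*(-(2*x))) = 144] divide by the outer -6 ⇒ div: -3*(-(2*x)) = -24.
Step 4. [-3*(-(2*x)) = -24] -3 out front; divide by -3. So div: -(2*x) = 8.
Step 5. [-(2*x) = 8] LHS negated; negate both sides ⇒ neg: 2*x = -8.
Step 6. [2*x = -8] LHS = 2·(…); ÷2 both sides. So div: x = -4.

Answer: x ∈ {-4}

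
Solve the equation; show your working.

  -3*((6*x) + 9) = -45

Step 1. [-3*((6*x) + 9) = -45] -3 out front; divide by -3 ⇒ div: (6*x) + 9 = 15.
Step 2. [(6*x) + 9 = 15] +9 is outermost — subtract 9 both sides ⇒ sub: 6*x = 6.
Step 3. [6*x = 6] leading coefficient 6: divide by 6. So div: x = 1.

Answer: x ∈ {1}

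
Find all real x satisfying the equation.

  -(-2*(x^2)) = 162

Step 1. [-(-2*(x^2)) = 162] leading − — multiply by −1. So neg: -2*(x^2) = -162.
Step 2. [-2*(x^2) = -162] -2·(inner) — divide through by -2, so div: x^2 = 81.
Step 3. [x^2 = 81] LHS squared, RHS 81 ≥ 0: apply √ (±). So sqrt: x = 9 or -9.

Answer: x ∈ {-9, 9}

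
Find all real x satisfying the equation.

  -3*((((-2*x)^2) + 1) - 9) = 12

Step 1. [-3*((((-2*x)^2) + 1) - 9) = 12] leading coefficient -3: divide by -3. So div: (((-2*x)^2) + 1) - 9 = -4.
Step 2. [(((-2*x)^2) + 1) - 9 = -4] add 9: x sits inside (… - 9). So sub: ((-2*x)^2) + 1 = 5.
Step 3. [((-2*x)^2) + 1 = 5] the outer +1 inverts by subtracting 1 ⇒ sub: (-2*x)^2 = 4.
Step 4. [(-2*x)^2 = 4] √ both sides: 4 ≥ 0 gives two branches ⇒ sqrt: -2*x = 2 or -2.
Step 5. [-2*x = 2 or -2] LHS = -2·(…); ÷-2 both sides, so div: x = -1 or 1.

Answer: x ∈ {-1, 1}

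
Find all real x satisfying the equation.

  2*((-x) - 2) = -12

Step 1. [2*((-x) - 2) = -12] 2·(inner) — divide through by 2 ⇒ div: (-x) - 2 = -6.
Step 2. [(-x) - 2 = -6] -2 is outermost — add 2 both sides, so sub: -x = -4.
Step 3. [-x = -4] flip signs both sides, so neg: x = 4.

Answer: x ∈ {4}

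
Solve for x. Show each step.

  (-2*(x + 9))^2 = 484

Step 1. [(-2*(x + 9))^2 = 484] LHS squared, RHS 484 ≥ 0: apply √ (±). So sqrt: -2*(x + 9) = 22 or -22.
Step 2. [-2*(x + 9) = 22 or -22] -2·(inner) — divide through by -2, so div: x + 9 = -11 or 11.
Step 3. [x + 9 = -11 or 11] 9 comes off first (subtract 9) ⇒ sub: x = -20 or 2.

Answer: x ∈ {-20, 2}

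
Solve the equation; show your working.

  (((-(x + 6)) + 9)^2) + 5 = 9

Step 1. [(((-(x + 6)) + 9)^2) + 5 = 9] subtract 5: x sits inside (… + 5), so sub: ((-(x + 6)) + 9)^2 = 4.
Step 2. [((-(x + 6)) + 9)^2 = 4] √ both sides: 4 ≥ 0 gives two branches, so sqrt: (-(x + 6)) + 9 = 2 or -2.
Step 3. [(-(x + 6)) + 9 = 2 or -2] subtract 9: x sits inside (… + 9). So sub: -(x + 6) = -7 or -11.
Step 4. [-(x + 6) = -7 or -11] LHS negated; negate both sides ⇒ neg: x + 6 = 7 or 11.
Step 5. [x + 6 = 7 or 11] +6 is outermost — subtract 6 both sides ⇒ sub: x = 1 or 5.

Answer: x ∈ {1, 5}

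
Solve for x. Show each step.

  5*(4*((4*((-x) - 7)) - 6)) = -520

Step 1. [5*(4*((4*((-x) - 7)) - 6)) = -520] 5 out front; divide by 5. So div: 4*((4*((-x) - 7)) - 6) = -104.
Step 2. [4*((4*((-x) - 7)) - 6) = -104] leading coefficient 4: divide by 4 ⇒ div: (4*((-x) - 7)) - 6 = -26.
Step 3. [(4*((-x) - 7)) - 6 = -26] -6 is outermost — add 6 both sides, so sub: 4*((-x) - 7) = -20.
Step 4. [4*((-x) - 7) = -20] 4·(inner) — divide through by 4. So div: (-x) - 7 = -5.
Step 5. [(-x) - 7 = -5] -7 is outermost — add 7 both sides. So sub: -x = 2.
Step 6. [-x = 2] LHS negated; negate both sides, so neg: x = -2.

Answer: x ∈ {-2}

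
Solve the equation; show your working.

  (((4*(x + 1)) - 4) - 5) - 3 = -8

Step 1. [(((4*(x + 1)) - 4) - 5) - 3 = -8] add 3: x sits inside (… - 3), so sub: ((4*(x + 1)) - 4) - 5 = -5.
Step 2. [((4*(x + 1)) - 4) - 5 = -5] -5 is outermost — add 5 both sides ⇒ sub: (4*(x + 1)) - 4 = 0.
Step 3. [(4*(x + 1)) - 4 = 0] 4 | LHS and 4 | 0: pull 4 out. So factor: (x + 1) - 1 = 0.
Step 4. [(x + 1) - 1 = 0] -1 is outermost — add 1 both sides ⇒ sub: x + 1 = 1.
Step 5. [x + 1 = 1] 1 comes off first (subtract 1), so sub: x = 0.

Answer: x ∈ {0}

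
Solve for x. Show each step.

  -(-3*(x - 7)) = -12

Step 1. [-(-3*(x - 7)) = -12] LHS negated; negate both sides ⇒ neg: -3*(x - 7) = 12.
Step 2. [-3*(x - 7) = 12] -3 out front; divide by -3, so div: x - 7 = -4.
Step 3. [x - 7 = -4] -7 is outermost — add 7 both sides ⇒ sub: x = 3.

Answer: x ∈ {3}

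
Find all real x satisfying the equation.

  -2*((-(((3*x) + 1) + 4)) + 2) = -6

Step 1. [-2*((-(((3*x) + 1) + 4)) + 2) = -6] LHS = -2·(…); ÷-2 both sides, so div: (-(((3*x) + 1) + 4)) + 2 = 3.
Step 2. [(-(((3*x) + 1) + 4)) + 2 = 3] subtract 2: x sits inside (… + 2) ⇒ sub: -(((3*x) + 1) + 4) = 1.
Step 3. [-(((3*x) + 1) + 4) = 1] flip signs both sides. So neg: ((3*x) + 1) + 4 = -1.
Step 4. [((3*x) + 1) + 4 = -1] +4 is outermost — subtract 4 both sides ⇒ sub: (3*x) + 1 = -5.
Step 5. [(3*x) + 1 = -5] peel the +1: subtract 1 from each side ⇒ sub: 3*x = -6.
Step 6. [3*x = -6] leading coefficient 3: divide by 3, so div: x = -2.

Answer: x ∈ {-2}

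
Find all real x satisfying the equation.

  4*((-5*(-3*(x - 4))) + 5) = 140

Step 1. [4*((-5*(-3*(x - 4))) + 5) = 140] 4·(inner) — divide through by 4 ⇒ div: (-5*(-3*(x - 4))) + 5 = 35.
Step 2. [(-5*(-3*(x - 4))) + 5 = 35] -5 | LHS and -5 | 35: pull -5 out ⇒ factor: (-3*(x - 4)) - 1 = -7.
Step 3. [(-3*(x - 4)) - 1 = -7] peel the -1: add 1 from each side ⇒ sub: -3*(x - 4) = -6.
Step 4. [-3*(x - 4) = -6] leading coefficient -3: divide by -3, so div: x - 4 = 2.
Step 5. [x - 4 = 2] peel the -4: add 4 from each side, so sub: x = 6.

Answer: x ∈ {6}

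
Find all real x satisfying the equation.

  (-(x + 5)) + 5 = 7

Step 1. [(-(x + 5)) + 5 = 7] +5 is outermost — subtract 5 both sides ⇒ sub: -(x + 5) = 2.
Step 2. [-(x + 5) = 2] leading − — multiply by −1, so neg: x + 5 = -2.
Step 3. [x + 5 = -2] subtract 5: x sits inside (… + 5), so sub: x = -7.

Answer: x ∈ {-7}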